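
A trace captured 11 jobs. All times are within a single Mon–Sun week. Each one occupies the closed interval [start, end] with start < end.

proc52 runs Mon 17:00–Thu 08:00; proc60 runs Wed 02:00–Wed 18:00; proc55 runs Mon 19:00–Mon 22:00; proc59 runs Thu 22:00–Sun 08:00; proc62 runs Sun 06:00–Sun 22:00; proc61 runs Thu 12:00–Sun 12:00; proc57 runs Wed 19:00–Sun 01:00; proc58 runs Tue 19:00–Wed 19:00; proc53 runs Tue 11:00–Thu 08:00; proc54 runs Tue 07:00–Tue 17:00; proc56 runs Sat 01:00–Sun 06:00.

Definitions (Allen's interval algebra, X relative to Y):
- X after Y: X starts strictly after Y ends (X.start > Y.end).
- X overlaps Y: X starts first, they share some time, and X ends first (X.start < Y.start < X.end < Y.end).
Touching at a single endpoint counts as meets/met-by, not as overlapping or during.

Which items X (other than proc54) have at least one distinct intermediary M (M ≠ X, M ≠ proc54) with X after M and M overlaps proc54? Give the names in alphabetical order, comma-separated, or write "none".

none

Target proc54 = [Tue 07:00, Tue 17:00].
Intermediaries M with M overlaps proc54: none.
Union: none.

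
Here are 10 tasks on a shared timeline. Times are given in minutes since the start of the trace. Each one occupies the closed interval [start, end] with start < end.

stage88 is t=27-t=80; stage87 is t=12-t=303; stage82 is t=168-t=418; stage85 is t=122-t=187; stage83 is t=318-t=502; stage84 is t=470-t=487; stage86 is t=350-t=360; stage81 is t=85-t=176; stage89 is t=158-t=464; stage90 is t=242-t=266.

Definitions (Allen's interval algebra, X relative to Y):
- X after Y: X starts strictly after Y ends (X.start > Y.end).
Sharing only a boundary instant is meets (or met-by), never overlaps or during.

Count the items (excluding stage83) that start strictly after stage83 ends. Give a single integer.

0

Target stage83 = [t=318, t=502].
stage81 [t=85, t=176] → before → no.
stage82 [t=168, t=418] → overlaps → no.
stage84 [t=470, t=487] → during → no.
stage85 [t=122, t=187] → before → no.
stage86 [t=350, t=360] → during → no.
stage87 [t=12, t=303] → before → no.
stage88 [t=27, t=80] → before → no.
stage89 [t=158, t=464] → overlaps → no.
stage90 [t=242, t=266] → before → no.
Total: 0.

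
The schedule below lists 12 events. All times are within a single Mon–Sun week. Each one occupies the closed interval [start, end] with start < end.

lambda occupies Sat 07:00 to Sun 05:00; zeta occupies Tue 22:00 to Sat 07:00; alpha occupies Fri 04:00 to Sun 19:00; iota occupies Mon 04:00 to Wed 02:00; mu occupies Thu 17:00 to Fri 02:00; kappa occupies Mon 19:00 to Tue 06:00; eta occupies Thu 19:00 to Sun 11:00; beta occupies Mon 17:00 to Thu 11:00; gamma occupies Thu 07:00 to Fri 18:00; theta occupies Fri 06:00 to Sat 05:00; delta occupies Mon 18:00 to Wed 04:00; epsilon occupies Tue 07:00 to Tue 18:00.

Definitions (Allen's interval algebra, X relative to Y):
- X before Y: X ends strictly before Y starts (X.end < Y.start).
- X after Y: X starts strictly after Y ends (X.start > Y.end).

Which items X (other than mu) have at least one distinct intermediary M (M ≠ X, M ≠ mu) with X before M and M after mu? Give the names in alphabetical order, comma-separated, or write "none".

Target mu = [Thu 17:00, Fri 02:00].
Intermediaries M with M after mu: alpha, lambda, theta.
Via alpha — items with X before alpha: beta, delta, epsilon, iota, kappa.
Via lambda — items with X before lambda: beta, delta, epsilon, gamma, iota, kappa, theta.
Via theta — items with X before theta: beta, delta, epsilon, iota, kappa.
Union: beta, delta, epsilon, gamma, iota, kappa, theta.

beta, delta, epsilon, gamma, iota, kappa, theta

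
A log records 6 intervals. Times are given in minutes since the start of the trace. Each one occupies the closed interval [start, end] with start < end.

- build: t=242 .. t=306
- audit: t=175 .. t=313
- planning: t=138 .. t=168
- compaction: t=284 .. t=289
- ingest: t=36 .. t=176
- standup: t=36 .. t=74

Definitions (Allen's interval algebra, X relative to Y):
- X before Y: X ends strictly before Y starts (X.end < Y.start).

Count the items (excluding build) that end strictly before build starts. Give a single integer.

3

Target build = [t=242, t=306].
audit [t=175, t=313] → contains → no.
compaction [t=284, t=289] → during → no.
ingest [t=36, t=176] → before → counts.
planning [t=138, t=168] → before → counts.
standup [t=36, t=74] → before → counts.
Total: 3.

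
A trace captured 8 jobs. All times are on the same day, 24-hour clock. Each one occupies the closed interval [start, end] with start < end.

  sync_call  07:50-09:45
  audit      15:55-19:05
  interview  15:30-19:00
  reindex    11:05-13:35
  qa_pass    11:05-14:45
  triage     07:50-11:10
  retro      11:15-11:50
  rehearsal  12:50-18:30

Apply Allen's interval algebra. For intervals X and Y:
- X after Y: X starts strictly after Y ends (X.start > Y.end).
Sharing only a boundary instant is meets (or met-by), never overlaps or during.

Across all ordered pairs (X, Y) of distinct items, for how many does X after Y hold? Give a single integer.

17

Checking all 56 ordered pairs for relation 'after'; matching pairs in alphabetical order:
(audit, qa_pass): audit after qa_pass ✓
(audit, reindex): audit after reindex ✓
(audit, retro): audit after retro ✓
(audit, sync_call): audit after sync_call ✓
(audit, triage): audit after triage ✓
(interview, qa_pass): interview after qa_pass ✓
(interview, reindex): interview after reindex ✓
(interview, retro): interview after retro ✓
(interview, sync_call): interview after sync_call ✓
(interview, triage): interview after triage ✓
(qa_pass, sync_call): qa_pass after sync_call ✓
(rehearsal, retro): rehearsal after retro ✓
(rehearsal, sync_call): rehearsal after sync_call ✓
(rehearsal, triage): rehearsal after triage ✓
(reindex, sync_call): reindex after sync_call ✓
(retro, sync_call): retro after sync_call ✓
(retro, triage): retro after triage ✓
Count: 17.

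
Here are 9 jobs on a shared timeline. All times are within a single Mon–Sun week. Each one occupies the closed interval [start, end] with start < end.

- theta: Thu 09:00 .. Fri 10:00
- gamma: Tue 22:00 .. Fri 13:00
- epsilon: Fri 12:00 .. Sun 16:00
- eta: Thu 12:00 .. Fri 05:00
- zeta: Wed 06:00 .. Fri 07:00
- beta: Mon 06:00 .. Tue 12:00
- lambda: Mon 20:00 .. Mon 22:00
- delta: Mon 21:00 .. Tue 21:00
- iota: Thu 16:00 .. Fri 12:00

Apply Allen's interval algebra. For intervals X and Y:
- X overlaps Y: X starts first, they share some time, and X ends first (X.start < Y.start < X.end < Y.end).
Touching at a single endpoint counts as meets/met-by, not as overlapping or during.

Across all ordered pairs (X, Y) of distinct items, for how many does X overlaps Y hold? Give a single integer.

7

Checking all 72 ordered pairs for relation 'overlaps'; matching pairs in alphabetical order:
(beta, delta): beta overlaps delta ✓
(eta, iota): eta overlaps iota ✓
(gamma, epsilon): gamma overlaps epsilon ✓
(lambda, delta): lambda overlaps delta ✓
(theta, iota): theta overlaps iota ✓
(zeta, iota): zeta overlaps iota ✓
(zeta, theta): zeta overlaps theta ✓
Count: 7.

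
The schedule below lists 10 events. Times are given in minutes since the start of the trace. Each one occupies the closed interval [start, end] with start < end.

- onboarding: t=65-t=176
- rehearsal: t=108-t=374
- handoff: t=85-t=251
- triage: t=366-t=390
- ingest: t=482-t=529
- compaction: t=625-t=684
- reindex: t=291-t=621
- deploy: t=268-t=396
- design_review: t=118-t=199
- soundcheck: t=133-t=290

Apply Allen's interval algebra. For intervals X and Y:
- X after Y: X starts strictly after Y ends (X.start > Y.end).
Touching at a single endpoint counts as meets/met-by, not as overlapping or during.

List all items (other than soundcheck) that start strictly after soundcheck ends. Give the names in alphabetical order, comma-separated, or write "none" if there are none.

Target soundcheck = [t=133, t=290].
compaction [t=625, t=684] → after → yes.
deploy [t=268, t=396] → overlapped-by → no.
design_review [t=118, t=199] → overlaps → no.
handoff [t=85, t=251] → overlaps → no.
ingest [t=482, t=529] → after → yes.
onboarding [t=65, t=176] → overlaps → no.
rehearsal [t=108, t=374] → contains → no.
reindex [t=291, t=621] → after → yes.
triage [t=366, t=390] → after → yes.
Result: compaction, ingest, reindex, triage.

compaction, ingest, reindex, triage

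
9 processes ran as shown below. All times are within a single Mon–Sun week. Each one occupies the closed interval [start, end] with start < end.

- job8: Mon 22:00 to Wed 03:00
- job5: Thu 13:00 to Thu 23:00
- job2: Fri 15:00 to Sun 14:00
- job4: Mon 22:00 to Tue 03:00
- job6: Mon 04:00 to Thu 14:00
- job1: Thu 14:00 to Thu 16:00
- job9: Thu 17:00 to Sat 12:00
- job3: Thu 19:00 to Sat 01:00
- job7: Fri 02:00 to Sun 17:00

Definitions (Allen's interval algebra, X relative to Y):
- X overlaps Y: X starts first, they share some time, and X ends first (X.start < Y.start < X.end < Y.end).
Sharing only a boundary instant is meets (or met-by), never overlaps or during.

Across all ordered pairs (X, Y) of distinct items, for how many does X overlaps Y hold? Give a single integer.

7

Checking all 72 ordered pairs for relation 'overlaps'; matching pairs in alphabetical order:
(job3, job2): job3 overlaps job2 ✓
(job3, job7): job3 overlaps job7 ✓
(job5, job3): job5 overlaps job3 ✓
(job5, job9): job5 overlaps job9 ✓
(job6, job5): job6 overlaps job5 ✓
(job9, job2): job9 overlaps job2 ✓
(job9, job7): job9 overlaps job7 ✓
Count: 7.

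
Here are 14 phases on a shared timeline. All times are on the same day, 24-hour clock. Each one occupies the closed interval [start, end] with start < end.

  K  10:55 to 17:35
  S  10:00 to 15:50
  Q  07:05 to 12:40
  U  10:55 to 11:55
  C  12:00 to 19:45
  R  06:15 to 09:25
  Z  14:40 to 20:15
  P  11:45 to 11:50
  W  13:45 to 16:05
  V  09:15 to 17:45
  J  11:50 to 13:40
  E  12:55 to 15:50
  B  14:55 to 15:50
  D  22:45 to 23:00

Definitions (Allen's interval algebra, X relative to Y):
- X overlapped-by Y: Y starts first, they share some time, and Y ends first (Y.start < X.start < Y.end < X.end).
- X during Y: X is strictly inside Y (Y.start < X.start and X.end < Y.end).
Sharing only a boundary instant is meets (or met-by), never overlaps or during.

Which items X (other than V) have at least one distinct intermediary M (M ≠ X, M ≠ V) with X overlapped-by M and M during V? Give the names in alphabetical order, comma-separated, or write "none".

Target V = [09:15, 17:45].
Intermediaries M with M during V: B, E, J, K, P, S, U, W.
Via B — items with X overlapped-by B: none.
Via E — items with X overlapped-by E: W, Z.
Via J — items with X overlapped-by J: C, E.
Via K — items with X overlapped-by K: C, Z.
Via P — items with X overlapped-by P: none.
Via S — items with X overlapped-by S: C, K, W, Z.
Via U — items with X overlapped-by U: J.
Via W — items with X overlapped-by W: Z.
Union: C, E, J, K, W, Z.

C, E, J, K, W, Z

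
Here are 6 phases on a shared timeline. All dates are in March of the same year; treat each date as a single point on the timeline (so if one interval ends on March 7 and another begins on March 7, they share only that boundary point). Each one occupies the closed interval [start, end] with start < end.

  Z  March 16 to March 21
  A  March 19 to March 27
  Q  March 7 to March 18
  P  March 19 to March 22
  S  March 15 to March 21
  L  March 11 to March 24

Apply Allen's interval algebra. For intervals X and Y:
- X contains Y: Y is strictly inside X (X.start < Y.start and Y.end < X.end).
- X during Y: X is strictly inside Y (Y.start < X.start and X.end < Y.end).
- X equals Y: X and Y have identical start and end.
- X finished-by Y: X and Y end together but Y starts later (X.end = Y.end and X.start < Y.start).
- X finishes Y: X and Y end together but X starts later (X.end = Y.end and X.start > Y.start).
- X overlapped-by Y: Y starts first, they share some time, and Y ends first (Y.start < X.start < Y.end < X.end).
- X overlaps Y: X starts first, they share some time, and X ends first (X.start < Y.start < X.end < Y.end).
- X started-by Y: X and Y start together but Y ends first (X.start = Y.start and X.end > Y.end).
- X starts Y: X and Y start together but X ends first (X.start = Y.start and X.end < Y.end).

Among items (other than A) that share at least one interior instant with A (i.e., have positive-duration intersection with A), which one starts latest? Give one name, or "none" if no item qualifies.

Target A = [March 19, March 27].
L [March 11, March 24] → overlaps → candidate.
P [March 19, March 22] → starts → candidate.
Q [March 7, March 18] → before → excluded.
S [March 15, March 21] → overlaps → candidate.
Z [March 16, March 21] → overlaps → candidate.
Among candidates, latest start is March 19 → P.

P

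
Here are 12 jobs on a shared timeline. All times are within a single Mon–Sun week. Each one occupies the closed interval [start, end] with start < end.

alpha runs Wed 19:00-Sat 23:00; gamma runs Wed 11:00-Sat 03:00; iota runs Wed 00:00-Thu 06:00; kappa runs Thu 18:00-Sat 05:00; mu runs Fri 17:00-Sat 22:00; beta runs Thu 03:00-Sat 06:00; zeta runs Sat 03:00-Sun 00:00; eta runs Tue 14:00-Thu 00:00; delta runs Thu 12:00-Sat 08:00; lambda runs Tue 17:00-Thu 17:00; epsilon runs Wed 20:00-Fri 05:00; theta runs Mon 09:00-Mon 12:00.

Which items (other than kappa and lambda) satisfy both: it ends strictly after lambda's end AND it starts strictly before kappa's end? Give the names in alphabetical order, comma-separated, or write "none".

Conditions: its end is strictly after lambda's end (X.end > Thu 17:00) AND its start is strictly before kappa's end (X.start < Sat 05:00).
alpha: end Sat 23:00 > Thu 17:00? ✓; start Wed 19:00 < Sat 05:00? ✓ → yes.
beta: end Sat 06:00 > Thu 17:00? ✓; start Thu 03:00 < Sat 05:00? ✓ → yes.
delta: end Sat 08:00 > Thu 17:00? ✓; start Thu 12:00 < Sat 05:00? ✓ → yes.
epsilon: end Fri 05:00 > Thu 17:00? ✓; start Wed 20:00 < Sat 05:00? ✓ → yes.
eta: end Thu 00:00 > Thu 17:00? ✗; start Tue 14:00 < Sat 05:00? ✓ → no.
gamma: end Sat 03:00 > Thu 17:00? ✓; start Wed 11:00 < Sat 05:00? ✓ → yes.
iota: end Thu 06:00 > Thu 17:00? ✗; start Wed 00:00 < Sat 05:00? ✓ → no.
mu: end Sat 22:00 > Thu 17:00? ✓; start Fri 17:00 < Sat 05:00? ✓ → yes.
theta: end Mon 12:00 > Thu 17:00? ✗; start Mon 09:00 < Sat 05:00? ✓ → no.
zeta: end Sun 00:00 > Thu 17:00? ✓; start Sat 03:00 < Sat 05:00? ✓ → yes.
Result: alpha, beta, delta, epsilon, gamma, mu, zeta.

alpha, beta, delta, epsilon, gamma, mu, zeta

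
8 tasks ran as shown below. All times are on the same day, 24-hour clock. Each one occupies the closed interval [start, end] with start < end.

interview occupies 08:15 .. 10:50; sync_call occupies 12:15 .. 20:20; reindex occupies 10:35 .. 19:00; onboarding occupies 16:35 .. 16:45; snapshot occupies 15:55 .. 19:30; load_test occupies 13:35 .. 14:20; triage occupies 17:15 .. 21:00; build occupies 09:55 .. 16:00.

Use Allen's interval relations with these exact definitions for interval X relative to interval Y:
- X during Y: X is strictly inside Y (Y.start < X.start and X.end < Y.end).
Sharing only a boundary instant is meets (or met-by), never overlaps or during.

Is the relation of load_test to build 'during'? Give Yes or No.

load_test = [13:35, 14:20], build = [09:55, 16:00].
Actual relation of load_test to build: during.
Asked whether 'during' holds → Yes.

Yes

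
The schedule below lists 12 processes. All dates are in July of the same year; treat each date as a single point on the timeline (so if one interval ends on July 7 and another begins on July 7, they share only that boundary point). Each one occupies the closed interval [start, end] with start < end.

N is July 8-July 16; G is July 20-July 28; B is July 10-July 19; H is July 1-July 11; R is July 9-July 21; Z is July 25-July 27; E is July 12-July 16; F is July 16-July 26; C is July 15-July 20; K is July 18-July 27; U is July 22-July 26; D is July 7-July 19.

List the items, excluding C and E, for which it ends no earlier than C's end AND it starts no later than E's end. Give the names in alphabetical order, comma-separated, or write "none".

Conditions: its end is no earlier than C's end (X.end >= July 20) AND its start is no later than E's end (X.start <= July 16).
B: end July 19 >= July 20? ✗; start July 10 <= July 16? ✓ → no.
D: end July 19 >= July 20? ✗; start July 7 <= July 16? ✓ → no.
F: end July 26 >= July 20? ✓; start July 16 <= July 16? ✓ → yes.
G: end July 28 >= July 20? ✓; start July 20 <= July 16? ✗ → no.
H: end July 11 >= July 20? ✗; start July 1 <= July 16? ✓ → no.
K: end July 27 >= July 20? ✓; start July 18 <= July 16? ✗ → no.
N: end July 16 >= July 20? ✗; start July 8 <= July 16? ✓ → no.
R: end July 21 >= July 20? ✓; start July 9 <= July 16? ✓ → yes.
U: end July 26 >= July 20? ✓; start July 22 <= July 16? ✗ → no.
Z: end July 27 >= July 20? ✓; start July 25 <= July 16? ✗ → no.
Result: F, R.

F, R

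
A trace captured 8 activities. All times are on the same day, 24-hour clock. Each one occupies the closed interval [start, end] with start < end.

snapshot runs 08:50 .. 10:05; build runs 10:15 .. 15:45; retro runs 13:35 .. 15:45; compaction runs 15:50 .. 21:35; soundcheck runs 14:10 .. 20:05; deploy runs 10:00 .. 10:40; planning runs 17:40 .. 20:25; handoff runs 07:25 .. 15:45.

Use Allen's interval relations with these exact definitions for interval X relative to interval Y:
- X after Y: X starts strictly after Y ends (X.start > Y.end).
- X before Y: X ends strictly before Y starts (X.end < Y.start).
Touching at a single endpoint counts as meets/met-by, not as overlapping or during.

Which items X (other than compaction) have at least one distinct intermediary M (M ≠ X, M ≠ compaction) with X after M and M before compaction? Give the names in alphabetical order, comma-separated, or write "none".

Target compaction = [15:50, 21:35].
Intermediaries M with M before compaction: build, deploy, handoff, retro, snapshot.
Via build — items with X after build: planning.
Via deploy — items with X after deploy: planning, retro, soundcheck.
Via handoff — items with X after handoff: planning.
Via retro — items with X after retro: planning.
Via snapshot — items with X after snapshot: build, planning, retro, soundcheck.
Union: build, planning, retro, soundcheck.

build, planning, retro, soundcheck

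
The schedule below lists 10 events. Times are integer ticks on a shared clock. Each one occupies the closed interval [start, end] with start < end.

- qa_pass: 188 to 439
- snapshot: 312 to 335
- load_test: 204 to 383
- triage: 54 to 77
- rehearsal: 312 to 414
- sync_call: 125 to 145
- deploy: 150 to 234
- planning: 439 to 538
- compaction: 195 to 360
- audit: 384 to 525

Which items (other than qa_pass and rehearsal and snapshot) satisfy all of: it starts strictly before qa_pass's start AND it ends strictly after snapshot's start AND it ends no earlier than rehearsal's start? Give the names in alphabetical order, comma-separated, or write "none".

Conditions: its start is strictly before qa_pass's start (X.start < 188) AND its end is strictly after snapshot's start (X.end > 312) AND its end is no earlier than rehearsal's start (X.end >= 312).
audit: start 384 < 188? ✗; end 525 > 312? ✓; end 525 >= 312? ✓ → no.
compaction: start 195 < 188? ✗; end 360 > 312? ✓; end 360 >= 312? ✓ → no.
deploy: start 150 < 188? ✓; end 234 > 312? ✗; end 234 >= 312? ✗ → no.
load_test: start 204 < 188? ✗; end 383 > 312? ✓; end 383 >= 312? ✓ → no.
planning: start 439 < 188? ✗; end 538 > 312? ✓; end 538 >= 312? ✓ → no.
sync_call: start 125 < 188? ✓; end 145 > 312? ✗; end 145 >= 312? ✗ → no.
triage: start 54 < 188? ✓; end 77 > 312? ✗; end 77 >= 312? ✗ → no.
Result: none.

none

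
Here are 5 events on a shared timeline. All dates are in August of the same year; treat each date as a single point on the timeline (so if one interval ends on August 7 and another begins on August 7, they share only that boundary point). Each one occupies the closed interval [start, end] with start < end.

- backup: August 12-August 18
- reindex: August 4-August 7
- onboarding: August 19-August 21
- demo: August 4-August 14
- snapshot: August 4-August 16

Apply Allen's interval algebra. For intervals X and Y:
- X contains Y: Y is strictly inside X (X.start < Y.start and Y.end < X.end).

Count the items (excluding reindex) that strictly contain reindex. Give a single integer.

Target reindex = [August 4, August 7].
backup [August 12, August 18] → after → no.
demo [August 4, August 14] → started-by → no.
onboarding [August 19, August 21] → after → no.
snapshot [August 4, August 16] → started-by → no.
Total: 0.

0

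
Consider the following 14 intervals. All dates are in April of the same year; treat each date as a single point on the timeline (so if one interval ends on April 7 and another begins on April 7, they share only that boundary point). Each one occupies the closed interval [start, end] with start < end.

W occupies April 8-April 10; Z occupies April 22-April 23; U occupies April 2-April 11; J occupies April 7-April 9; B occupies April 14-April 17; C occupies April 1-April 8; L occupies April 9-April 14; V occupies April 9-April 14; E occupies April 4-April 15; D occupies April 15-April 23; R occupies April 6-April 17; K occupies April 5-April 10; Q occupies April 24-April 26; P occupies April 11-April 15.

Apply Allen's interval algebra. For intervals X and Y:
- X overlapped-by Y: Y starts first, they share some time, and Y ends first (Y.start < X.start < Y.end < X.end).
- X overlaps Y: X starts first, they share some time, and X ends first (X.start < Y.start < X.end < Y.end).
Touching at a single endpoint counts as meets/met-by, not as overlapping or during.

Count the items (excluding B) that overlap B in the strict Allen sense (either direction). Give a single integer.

Target B = [April 14, April 17].
C [April 1, April 8] → before → no.
D [April 15, April 23] → overlapped-by → counts.
E [April 4, April 15] → overlaps → counts.
J [April 7, April 9] → before → no.
K [April 5, April 10] → before → no.
L [April 9, April 14] → meets → no.
P [April 11, April 15] → overlaps → counts.
Q [April 24, April 26] → after → no.
R [April 6, April 17] → finished-by → no.
U [April 2, April 11] → before → no.
V [April 9, April 14] → meets → no.
W [April 8, April 10] → before → no.
Z [April 22, April 23] → after → no.
Total: 3.

3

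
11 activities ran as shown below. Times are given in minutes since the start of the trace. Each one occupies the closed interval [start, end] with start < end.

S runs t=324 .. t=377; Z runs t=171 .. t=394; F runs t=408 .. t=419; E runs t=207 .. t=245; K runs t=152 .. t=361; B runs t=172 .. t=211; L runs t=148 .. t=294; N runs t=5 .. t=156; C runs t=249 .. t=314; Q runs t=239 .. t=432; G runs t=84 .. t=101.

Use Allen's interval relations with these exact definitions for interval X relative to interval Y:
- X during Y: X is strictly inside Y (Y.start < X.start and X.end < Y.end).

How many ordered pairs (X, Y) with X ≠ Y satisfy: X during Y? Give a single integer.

13

Checking all 110 ordered pairs for relation 'during'; matching pairs in alphabetical order:
(B, K): B during K ✓
(B, L): B during L ✓
(B, Z): B during Z ✓
(C, K): C during K ✓
(C, Q): C during Q ✓
(C, Z): C during Z ✓
(E, K): E during K ✓
(E, L): E during L ✓
(E, Z): E during Z ✓
(F, Q): F during Q ✓
(G, N): G during N ✓
(S, Q): S during Q ✓
(S, Z): S during Z ✓
Count: 13.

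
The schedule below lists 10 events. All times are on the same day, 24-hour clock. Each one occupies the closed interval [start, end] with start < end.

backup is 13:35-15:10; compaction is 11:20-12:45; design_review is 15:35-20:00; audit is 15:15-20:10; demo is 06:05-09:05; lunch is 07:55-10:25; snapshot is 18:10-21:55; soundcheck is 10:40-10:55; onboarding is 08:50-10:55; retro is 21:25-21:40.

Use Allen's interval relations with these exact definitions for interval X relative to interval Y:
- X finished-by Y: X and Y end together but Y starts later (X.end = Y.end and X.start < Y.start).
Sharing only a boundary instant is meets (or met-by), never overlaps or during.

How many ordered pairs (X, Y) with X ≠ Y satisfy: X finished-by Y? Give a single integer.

1

Checking all 90 ordered pairs for relation 'finished-by'; matching pairs in alphabetical order:
(onboarding, soundcheck): onboarding finished-by soundcheck ✓
Count: 1.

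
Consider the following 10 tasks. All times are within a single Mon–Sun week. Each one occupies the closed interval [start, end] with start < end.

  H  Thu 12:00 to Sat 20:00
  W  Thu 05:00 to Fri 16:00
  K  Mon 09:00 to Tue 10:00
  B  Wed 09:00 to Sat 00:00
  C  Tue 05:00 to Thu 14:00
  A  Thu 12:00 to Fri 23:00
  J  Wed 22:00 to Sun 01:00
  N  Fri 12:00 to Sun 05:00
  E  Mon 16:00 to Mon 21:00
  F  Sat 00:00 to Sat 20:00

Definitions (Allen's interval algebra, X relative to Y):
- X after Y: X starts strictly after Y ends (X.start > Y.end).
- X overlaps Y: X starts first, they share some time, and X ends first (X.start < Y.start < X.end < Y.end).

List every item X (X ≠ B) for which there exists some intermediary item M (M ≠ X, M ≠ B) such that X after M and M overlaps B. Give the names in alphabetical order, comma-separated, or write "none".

Target B = [Wed 09:00, Sat 00:00].
Intermediaries M with M overlaps B: C.
Via C — items with X after C: F, N.
Union: F, N.

F, N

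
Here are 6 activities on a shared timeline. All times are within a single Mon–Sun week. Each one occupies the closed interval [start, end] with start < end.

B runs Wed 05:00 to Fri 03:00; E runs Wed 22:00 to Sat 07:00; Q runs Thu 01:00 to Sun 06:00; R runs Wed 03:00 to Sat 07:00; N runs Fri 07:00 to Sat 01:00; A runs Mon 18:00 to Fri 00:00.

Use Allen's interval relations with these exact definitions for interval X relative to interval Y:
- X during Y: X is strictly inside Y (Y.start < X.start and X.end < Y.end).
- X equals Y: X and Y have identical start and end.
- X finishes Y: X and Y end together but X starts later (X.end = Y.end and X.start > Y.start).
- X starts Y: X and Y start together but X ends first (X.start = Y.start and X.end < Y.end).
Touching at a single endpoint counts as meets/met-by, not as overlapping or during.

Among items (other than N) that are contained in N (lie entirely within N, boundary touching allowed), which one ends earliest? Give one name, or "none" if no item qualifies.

none

Target N = [Fri 07:00, Sat 01:00].
A [Mon 18:00, Fri 00:00] → before → excluded.
B [Wed 05:00, Fri 03:00] → before → excluded.
E [Wed 22:00, Sat 07:00] → contains → excluded.
Q [Thu 01:00, Sun 06:00] → contains → excluded.
R [Wed 03:00, Sat 07:00] → contains → excluded.
No candidates → none.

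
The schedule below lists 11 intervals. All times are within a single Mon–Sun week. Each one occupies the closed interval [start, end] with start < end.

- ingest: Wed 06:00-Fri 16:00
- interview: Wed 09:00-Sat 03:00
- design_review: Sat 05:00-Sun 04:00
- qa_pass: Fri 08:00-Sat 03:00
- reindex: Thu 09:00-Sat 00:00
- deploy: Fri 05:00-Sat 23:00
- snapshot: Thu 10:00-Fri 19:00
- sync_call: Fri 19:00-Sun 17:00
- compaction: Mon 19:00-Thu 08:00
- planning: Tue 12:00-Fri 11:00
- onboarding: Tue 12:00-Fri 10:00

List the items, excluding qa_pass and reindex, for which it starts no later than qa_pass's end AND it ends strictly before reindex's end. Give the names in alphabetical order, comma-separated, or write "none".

Conditions: its start is no later than qa_pass's end (X.start <= Sat 03:00) AND its end is strictly before reindex's end (X.end < Sat 00:00).
compaction: start Mon 19:00 <= Sat 03:00? ✓; end Thu 08:00 < Sat 00:00? ✓ → yes.
deploy: start Fri 05:00 <= Sat 03:00? ✓; end Sat 23:00 < Sat 00:00? ✗ → no.
design_review: start Sat 05:00 <= Sat 03:00? ✗; end Sun 04:00 < Sat 00:00? ✗ → no.
ingest: start Wed 06:00 <= Sat 03:00? ✓; end Fri 16:00 < Sat 00:00? ✓ → yes.
interview: start Wed 09:00 <= Sat 03:00? ✓; end Sat 03:00 < Sat 00:00? ✗ → no.
onboarding: start Tue 12:00 <= Sat 03:00? ✓; end Fri 10:00 < Sat 00:00? ✓ → yes.
planning: start Tue 12:00 <= Sat 03:00? ✓; end Fri 11:00 < Sat 00:00? ✓ → yes.
snapshot: start Thu 10:00 <= Sat 03:00? ✓; end Fri 19:00 < Sat 00:00? ✓ → yes.
sync_call: start Fri 19:00 <= Sat 03:00? ✓; end Sun 17:00 < Sat 00:00? ✗ → no.
Result: compaction, ingest, onboarding, planning, snapshot.

compaction, ingest, onboarding, planning, snapshot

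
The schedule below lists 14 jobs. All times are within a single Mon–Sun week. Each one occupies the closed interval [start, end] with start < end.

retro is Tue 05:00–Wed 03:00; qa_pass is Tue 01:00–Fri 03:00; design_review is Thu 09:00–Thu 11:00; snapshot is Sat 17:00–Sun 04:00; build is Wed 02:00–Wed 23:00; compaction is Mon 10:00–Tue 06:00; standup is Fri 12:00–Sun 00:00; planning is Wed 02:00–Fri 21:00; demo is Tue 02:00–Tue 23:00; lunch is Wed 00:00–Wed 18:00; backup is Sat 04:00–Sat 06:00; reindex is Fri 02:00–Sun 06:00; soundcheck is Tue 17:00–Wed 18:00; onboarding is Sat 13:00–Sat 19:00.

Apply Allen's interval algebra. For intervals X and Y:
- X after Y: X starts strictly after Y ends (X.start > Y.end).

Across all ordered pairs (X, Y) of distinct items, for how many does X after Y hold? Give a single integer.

57

Checking all 182 ordered pairs for relation 'after'; matching pairs in alphabetical order:
(backup, build): backup after build ✓
(backup, compaction): backup after compaction ✓
(backup, demo): backup after demo ✓
(backup, design_review): backup after design_review ✓
(backup, lunch): backup after lunch ✓
(backup, planning): backup after planning ✓
(backup, qa_pass): backup after qa_pass ✓
(backup, retro): backup after retro ✓
(backup, soundcheck): backup after soundcheck ✓
(build, compaction): build after compaction ✓
(build, demo): build after demo ✓
(design_review, build): design_review after build ✓
(design_review, compaction): design_review after compaction ✓
(design_review, demo): design_review after demo ✓
(design_review, lunch): design_review after lunch ✓
(design_review, retro): design_review after retro ✓
(design_review, soundcheck): design_review after soundcheck ✓
(lunch, compaction): lunch after compaction ✓
(lunch, demo): lunch after demo ✓
(onboarding, backup): onboarding after backup ✓
(onboarding, build): onboarding after build ✓
(onboarding, compaction): onboarding after compaction ✓
(onboarding, demo): onboarding after demo ✓
(onboarding, design_review): onboarding after design_review ✓
... plus 33 further pairs not listed.
Count: 57.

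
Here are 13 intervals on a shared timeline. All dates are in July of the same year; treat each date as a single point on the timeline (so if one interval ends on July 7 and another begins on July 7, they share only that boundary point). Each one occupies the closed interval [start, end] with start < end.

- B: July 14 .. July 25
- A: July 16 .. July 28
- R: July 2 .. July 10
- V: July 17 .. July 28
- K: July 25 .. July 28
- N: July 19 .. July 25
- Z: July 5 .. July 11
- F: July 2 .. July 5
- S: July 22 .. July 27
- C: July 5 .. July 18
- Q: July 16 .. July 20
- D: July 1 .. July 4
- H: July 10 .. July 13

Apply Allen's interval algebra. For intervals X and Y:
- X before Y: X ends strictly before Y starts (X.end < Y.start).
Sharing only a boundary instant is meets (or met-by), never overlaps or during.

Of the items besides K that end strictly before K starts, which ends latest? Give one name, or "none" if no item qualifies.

Target K = [July 25, July 28].
A [July 16, July 28] → finished-by → excluded.
B [July 14, July 25] → meets → excluded.
C [July 5, July 18] → before → candidate.
D [July 1, July 4] → before → candidate.
F [July 2, July 5] → before → candidate.
H [July 10, July 13] → before → candidate.
N [July 19, July 25] → meets → excluded.
Q [July 16, July 20] → before → candidate.
R [July 2, July 10] → before → candidate.
S [July 22, July 27] → overlaps → excluded.
V [July 17, July 28] → finished-by → excluded.
Z [July 5, July 11] → before → candidate.
Among candidates, latest end is July 20 → Q.

Q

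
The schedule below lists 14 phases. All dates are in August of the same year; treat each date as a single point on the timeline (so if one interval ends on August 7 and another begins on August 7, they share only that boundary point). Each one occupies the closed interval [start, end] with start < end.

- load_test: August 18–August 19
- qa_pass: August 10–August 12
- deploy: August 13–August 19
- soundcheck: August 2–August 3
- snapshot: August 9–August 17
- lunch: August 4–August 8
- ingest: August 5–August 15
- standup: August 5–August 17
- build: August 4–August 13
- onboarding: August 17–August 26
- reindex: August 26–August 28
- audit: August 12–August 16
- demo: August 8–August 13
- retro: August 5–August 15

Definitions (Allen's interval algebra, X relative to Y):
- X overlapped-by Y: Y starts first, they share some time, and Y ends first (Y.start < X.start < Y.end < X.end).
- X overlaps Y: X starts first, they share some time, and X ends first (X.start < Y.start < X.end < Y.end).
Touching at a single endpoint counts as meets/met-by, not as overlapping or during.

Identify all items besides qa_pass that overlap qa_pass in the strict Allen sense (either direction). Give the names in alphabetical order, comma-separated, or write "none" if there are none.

Target qa_pass = [August 10, August 12].
audit [August 12, August 16] → met-by → no.
build [August 4, August 13] → contains → no.
demo [August 8, August 13] → contains → no.
deploy [August 13, August 19] → after → no.
ingest [August 5, August 15] → contains → no.
load_test [August 18, August 19] → after → no.
lunch [August 4, August 8] → before → no.
onboarding [August 17, August 26] → after → no.
reindex [August 26, August 28] → after → no.
retro [August 5, August 15] → contains → no.
snapshot [August 9, August 17] → contains → no.
soundcheck [August 2, August 3] → before → no.
standup [August 5, August 17] → contains → no.
Result: none.

none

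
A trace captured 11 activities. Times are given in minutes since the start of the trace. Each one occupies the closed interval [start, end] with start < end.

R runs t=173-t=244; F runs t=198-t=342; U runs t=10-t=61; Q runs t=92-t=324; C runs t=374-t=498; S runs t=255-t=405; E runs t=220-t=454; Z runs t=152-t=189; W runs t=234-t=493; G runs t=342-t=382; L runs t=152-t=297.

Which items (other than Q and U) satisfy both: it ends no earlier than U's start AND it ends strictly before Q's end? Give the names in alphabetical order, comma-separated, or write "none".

Conditions: its end is no earlier than U's start (X.end >= t=10) AND its end is strictly before Q's end (X.end < t=324).
C: end t=498 >= t=10? ✓; end t=498 < t=324? ✗ → no.
E: end t=454 >= t=10? ✓; end t=454 < t=324? ✗ → no.
F: end t=342 >= t=10? ✓; end t=342 < t=324? ✗ → no.
G: end t=382 >= t=10? ✓; end t=382 < t=324? ✗ → no.
L: end t=297 >= t=10? ✓; end t=297 < t=324? ✓ → yes.
R: end t=244 >= t=10? ✓; end t=244 < t=324? ✓ → yes.
S: end t=405 >= t=10? ✓; end t=405 < t=324? ✗ → no.
W: end t=493 >= t=10? ✓; end t=493 < t=324? ✗ → no.
Z: end t=189 >= t=10? ✓; end t=189 < t=324? ✓ → yes.
Result: L, R, Z.

L, R, Z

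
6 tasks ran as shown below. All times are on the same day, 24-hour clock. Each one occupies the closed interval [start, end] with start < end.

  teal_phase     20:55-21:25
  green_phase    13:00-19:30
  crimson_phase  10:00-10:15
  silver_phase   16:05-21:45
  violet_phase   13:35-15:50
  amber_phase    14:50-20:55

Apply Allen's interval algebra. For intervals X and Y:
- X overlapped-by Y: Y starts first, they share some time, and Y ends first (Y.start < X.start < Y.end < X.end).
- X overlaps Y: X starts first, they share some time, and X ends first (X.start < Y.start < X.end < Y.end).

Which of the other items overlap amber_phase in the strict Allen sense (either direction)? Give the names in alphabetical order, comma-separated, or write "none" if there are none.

green_phase, silver_phase, violet_phase

Target amber_phase = [14:50, 20:55].
crimson_phase [10:00, 10:15] → before → no.
green_phase [13:00, 19:30] → overlaps → yes.
silver_phase [16:05, 21:45] → overlapped-by → yes.
teal_phase [20:55, 21:25] → met-by → no.
violet_phase [13:35, 15:50] → overlaps → yes.
Result: green_phase, silver_phase, violet_phase.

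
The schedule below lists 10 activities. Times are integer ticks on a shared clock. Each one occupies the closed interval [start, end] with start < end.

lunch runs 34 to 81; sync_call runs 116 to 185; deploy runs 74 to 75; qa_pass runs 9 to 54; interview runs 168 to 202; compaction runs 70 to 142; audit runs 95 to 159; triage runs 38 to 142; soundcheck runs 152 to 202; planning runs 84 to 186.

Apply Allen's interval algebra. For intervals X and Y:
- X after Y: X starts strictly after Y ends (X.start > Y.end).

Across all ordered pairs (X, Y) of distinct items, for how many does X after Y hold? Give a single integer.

Checking all 90 ordered pairs for relation 'after'; matching pairs in alphabetical order:
(audit, deploy): audit after deploy ✓
(audit, lunch): audit after lunch ✓
(audit, qa_pass): audit after qa_pass ✓
(compaction, qa_pass): compaction after qa_pass ✓
(deploy, qa_pass): deploy after qa_pass ✓
(interview, audit): interview after audit ✓
(interview, compaction): interview after compaction ✓
(interview, deploy): interview after deploy ✓
(interview, lunch): interview after lunch ✓
(interview, qa_pass): interview after qa_pass ✓
(interview, triage): interview after triage ✓
(planning, deploy): planning after deploy ✓
(planning, lunch): planning after lunch ✓
(planning, qa_pass): planning after qa_pass ✓
(soundcheck, compaction): soundcheck after compaction ✓
(soundcheck, deploy): soundcheck after deploy ✓
(soundcheck, lunch): soundcheck after lunch ✓
(soundcheck, qa_pass): soundcheck after qa_pass ✓
(soundcheck, triage): soundcheck after triage ✓
(sync_call, deploy): sync_call after deploy ✓
(sync_call, lunch): sync_call after lunch ✓
(sync_call, qa_pass): sync_call after qa_pass ✓
Count: 22.

22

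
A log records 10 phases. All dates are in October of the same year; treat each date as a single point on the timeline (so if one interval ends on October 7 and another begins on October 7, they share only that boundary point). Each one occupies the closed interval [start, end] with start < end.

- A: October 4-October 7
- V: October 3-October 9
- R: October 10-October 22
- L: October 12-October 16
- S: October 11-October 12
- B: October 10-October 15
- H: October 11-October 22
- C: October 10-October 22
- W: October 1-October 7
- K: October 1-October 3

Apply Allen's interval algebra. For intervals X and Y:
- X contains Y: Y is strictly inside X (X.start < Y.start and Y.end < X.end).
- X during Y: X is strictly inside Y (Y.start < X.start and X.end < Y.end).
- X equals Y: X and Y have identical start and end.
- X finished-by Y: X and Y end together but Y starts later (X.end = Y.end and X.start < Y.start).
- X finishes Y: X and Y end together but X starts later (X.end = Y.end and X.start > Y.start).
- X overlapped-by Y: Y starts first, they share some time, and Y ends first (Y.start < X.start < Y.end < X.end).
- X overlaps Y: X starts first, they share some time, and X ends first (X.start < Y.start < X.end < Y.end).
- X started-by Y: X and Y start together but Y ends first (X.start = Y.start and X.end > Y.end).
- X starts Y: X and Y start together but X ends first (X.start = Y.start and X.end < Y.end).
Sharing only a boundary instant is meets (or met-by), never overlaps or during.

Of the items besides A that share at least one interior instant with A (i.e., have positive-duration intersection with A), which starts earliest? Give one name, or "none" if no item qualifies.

W

Target A = [October 4, October 7].
B [October 10, October 15] → after → excluded.
C [October 10, October 22] → after → excluded.
H [October 11, October 22] → after → excluded.
K [October 1, October 3] → before → excluded.
L [October 12, October 16] → after → excluded.
R [October 10, October 22] → after → excluded.
S [October 11, October 12] → after → excluded.
V [October 3, October 9] → contains → candidate.
W [October 1, October 7] → finished-by → candidate.
Among candidates, earliest start is October 1 → W.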